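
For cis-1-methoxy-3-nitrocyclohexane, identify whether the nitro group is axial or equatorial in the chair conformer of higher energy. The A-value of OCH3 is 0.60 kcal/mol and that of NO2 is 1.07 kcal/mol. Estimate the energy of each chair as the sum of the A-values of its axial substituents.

axial

C1 and C3 have the same parity, so for the cis isomer the two substituents are e,e in one chair and a,a in the other.
Chair I (methoxy axial, nitro axial): E = 1.67 kcal/mol.
Chair II (methoxy equatorial, nitro equatorial): E = 0.00 kcal/mol.
Chair I is the less stable (higher-energy) conformer, and in that chair the nitro group is axial.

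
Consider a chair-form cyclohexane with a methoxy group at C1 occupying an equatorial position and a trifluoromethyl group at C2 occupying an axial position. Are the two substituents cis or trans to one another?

C1 and C2 have opposite parity, so their axial bonds point in opposite directions.
With opposite-parity carbons, two substituents on the same face are one axial and one equatorial; opposite faces give both axial or both equatorial.
Here the groups are equatorial/axial → same face → cis.

cis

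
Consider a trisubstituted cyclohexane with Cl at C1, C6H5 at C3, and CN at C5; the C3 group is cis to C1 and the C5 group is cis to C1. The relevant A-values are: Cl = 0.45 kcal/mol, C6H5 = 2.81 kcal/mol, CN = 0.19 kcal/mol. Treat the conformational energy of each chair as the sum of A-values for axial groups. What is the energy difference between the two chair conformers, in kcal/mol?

Chair I (chloro axial, phenyl axial, cyano axial): E = 3.45 kcal/mol.
Chair II (chloro equatorial, phenyl equatorial, cyano equatorial): E = 0.00 kcal/mol.
ΔE = 3.45 − 0.00 = 3.45 kcal/mol; chair II is more stable.

3.45 kcal/mol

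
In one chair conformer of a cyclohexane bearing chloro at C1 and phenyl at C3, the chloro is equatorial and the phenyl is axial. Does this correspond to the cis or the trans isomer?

C1 and C3 have the same parity, so their axial bonds point in the same direction.
With same-parity carbons, two substituents on the same face are both axial or both equatorial; opposite faces give one of each.
Here the groups are equatorial/axial → opposite face → trans.

trans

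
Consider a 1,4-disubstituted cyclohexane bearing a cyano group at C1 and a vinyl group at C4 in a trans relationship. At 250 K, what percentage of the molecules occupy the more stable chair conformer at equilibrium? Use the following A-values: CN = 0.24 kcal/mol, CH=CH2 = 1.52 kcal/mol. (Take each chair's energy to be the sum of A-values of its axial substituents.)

C1 and C4 have opposite parity, so for the trans isomer the two substituents are e,e in one chair and a,a in the other.
Chair I (cyano axial, vinyl axial): E = 1.76 kcal/mol; chair II (cyano equatorial, vinyl equatorial): E = 0.00 kcal/mol.
ΔG = 1.76 kcal/mol between the two chairs.
K = exp(ΔG/RT) with R = 1.987×10⁻³ kcal mol⁻¹ K⁻¹ and T = 250 K gives K ≈ 34.6.
Fraction in the lower-energy chair = K/(K+1) = 97.2%.

97.2%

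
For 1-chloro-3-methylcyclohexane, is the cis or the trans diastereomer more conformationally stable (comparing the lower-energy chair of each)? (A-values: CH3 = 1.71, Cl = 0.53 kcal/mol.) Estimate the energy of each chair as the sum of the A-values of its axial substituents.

At 1,3 positions (parity same): cis → (e,e or a,a); trans → (a,e or e,a).
Best chair for cis: E = 0.00 kcal/mol; best chair for trans: E = 0.53 kcal/mol.
The cis isomer is lower by 0.53 kcal/mol.

cis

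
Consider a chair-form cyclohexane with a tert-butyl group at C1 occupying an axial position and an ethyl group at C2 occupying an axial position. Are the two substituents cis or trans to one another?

trans

C1 and C2 have opposite parity, so their axial bonds point in opposite directions.
With opposite-parity carbons, two substituents on the same face are one axial and one equatorial; opposite faces give both axial or both equatorial.
Here the groups are axial/axial → opposite face → trans.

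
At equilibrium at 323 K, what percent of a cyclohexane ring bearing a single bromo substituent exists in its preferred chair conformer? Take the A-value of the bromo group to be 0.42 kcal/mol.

One chair has the bromo group axial (E = 0.42 kcal/mol) and the other has it equatorial (E = 0).
ΔG = 0.42 kcal/mol between the two chairs.
K = exp(ΔG/RT) with R = 1.987×10⁻³ kcal mol⁻¹ K⁻¹ and T = 323 K gives K ≈ 1.92.
Fraction in the lower-energy chair = K/(K+1) = 65.8%.

65.8%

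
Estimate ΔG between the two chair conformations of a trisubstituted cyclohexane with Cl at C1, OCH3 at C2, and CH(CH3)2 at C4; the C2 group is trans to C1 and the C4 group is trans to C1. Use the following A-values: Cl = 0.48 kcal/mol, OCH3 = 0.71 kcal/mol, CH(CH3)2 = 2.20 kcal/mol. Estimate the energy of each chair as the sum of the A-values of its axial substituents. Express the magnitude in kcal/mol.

Chair I (chloro axial, methoxy axial, isopropyl axial): E = 3.39 kcal/mol.
Chair II (chloro equatorial, methoxy equatorial, isopropyl equatorial): E = 0.00 kcal/mol.
ΔE = 3.39 − 0.00 = 3.39 kcal/mol; chair II is more stable.

3.39 kcal/mol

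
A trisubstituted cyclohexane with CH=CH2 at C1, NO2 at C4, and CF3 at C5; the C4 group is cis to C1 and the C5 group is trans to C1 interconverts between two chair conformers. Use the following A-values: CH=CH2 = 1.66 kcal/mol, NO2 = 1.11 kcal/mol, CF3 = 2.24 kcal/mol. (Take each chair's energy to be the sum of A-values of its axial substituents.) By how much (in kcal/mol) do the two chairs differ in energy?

1.69 kcal/mol

Chair I (vinyl axial, nitro equatorial, trifluoromethyl equatorial): E = 1.66 kcal/mol.
Chair II (vinyl equatorial, nitro axial, trifluoromethyl axial): E = 3.35 kcal/mol.
ΔE = 3.35 − 1.66 = 1.69 kcal/mol; chair I is more stable.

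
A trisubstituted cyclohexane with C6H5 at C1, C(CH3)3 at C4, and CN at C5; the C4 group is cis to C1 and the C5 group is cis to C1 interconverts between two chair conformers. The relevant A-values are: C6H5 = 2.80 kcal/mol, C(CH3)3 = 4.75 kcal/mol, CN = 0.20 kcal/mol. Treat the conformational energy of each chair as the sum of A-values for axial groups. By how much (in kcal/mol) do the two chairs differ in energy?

Chair I (phenyl axial, tert-butyl equatorial, cyano axial): E = 3.00 kcal/mol.
Chair II (phenyl equatorial, tert-butyl axial, cyano equatorial): E = 4.75 kcal/mol.
ΔE = 4.75 − 3.00 = 1.75 kcal/mol; chair I is more stable.

1.75 kcal/mol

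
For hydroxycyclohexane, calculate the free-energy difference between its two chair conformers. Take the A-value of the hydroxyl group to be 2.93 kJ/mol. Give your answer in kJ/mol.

A monosubstituted cyclohexane has one chair with the hydroxyl group axial (E = A = 2.93 kJ/mol) and one with it equatorial (E = 0).
ΔE = 2.93 − 0 = 2.93 kJ/mol.

2.93 kJ/mol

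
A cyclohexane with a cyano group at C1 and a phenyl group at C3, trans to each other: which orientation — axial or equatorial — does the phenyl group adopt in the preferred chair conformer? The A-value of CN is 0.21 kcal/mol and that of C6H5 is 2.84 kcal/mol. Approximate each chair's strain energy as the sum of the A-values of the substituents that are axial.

equatorial

C1 and C3 have the same parity, so for the trans isomer the two substituents are one axial and one equatorial in each chair.
Chair I (cyano axial, phenyl equatorial): E = 0.21 kcal/mol.
Chair II (cyano equatorial, phenyl axial): E = 2.84 kcal/mol.
Chair I is the more stable (lower-energy) conformer, and in that chair the phenyl group is equatorial.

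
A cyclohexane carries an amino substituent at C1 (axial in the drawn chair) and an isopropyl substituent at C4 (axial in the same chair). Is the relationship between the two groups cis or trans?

trans

C1 and C4 have opposite parity, so their axial bonds point in opposite directions.
With opposite-parity carbons, two substituents on the same face are one axial and one equatorial; opposite faces give both axial or both equatorial.
Here the groups are axial/axial → opposite face → trans.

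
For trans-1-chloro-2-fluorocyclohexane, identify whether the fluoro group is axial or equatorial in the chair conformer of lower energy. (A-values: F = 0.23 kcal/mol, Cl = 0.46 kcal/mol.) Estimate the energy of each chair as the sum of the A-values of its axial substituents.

equatorial

C1 and C2 have opposite parity, so for the trans isomer the two substituents are e,e in one chair and a,a in the other.
Chair I (fluoro axial, chloro axial): E = 0.69 kcal/mol.
Chair II (fluoro equatorial, chloro equatorial): E = 0.00 kcal/mol.
Chair II is the more stable (lower-energy) conformer, and in that chair the fluoro group is equatorial.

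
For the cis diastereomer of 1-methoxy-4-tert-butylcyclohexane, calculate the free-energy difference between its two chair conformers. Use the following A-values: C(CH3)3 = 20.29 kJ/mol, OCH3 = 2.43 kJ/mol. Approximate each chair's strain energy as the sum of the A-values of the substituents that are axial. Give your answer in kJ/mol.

C1 and C4 have opposite parity, so for the cis isomer the two substituents are one axial and one equatorial in each chair.
Chair I (tert-butyl axial, methoxy equatorial): E = 20.29 kJ/mol.
Chair II (tert-butyl equatorial, methoxy axial): E = 2.43 kJ/mol.
ΔE = 20.29 − 2.43 = 17.86 kJ/mol; chair II is more stable.

17.86 kJ/mol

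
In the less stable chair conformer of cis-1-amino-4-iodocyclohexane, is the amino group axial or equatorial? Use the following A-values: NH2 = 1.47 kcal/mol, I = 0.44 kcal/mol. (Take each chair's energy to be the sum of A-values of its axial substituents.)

C1 and C4 have opposite parity, so for the cis isomer the two substituents are one axial and one equatorial in each chair.
Chair I (amino axial, iodo equatorial): E = 1.47 kcal/mol.
Chair II (amino equatorial, iodo axial): E = 0.44 kcal/mol.
Chair I is the less stable (higher-energy) conformer, and in that chair the amino group is axial.

axial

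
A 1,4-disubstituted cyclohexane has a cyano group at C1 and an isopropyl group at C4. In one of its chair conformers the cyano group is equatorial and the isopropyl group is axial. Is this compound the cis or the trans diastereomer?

cis

C1 and C4 have opposite parity, so their axial bonds point in opposite directions.
With opposite-parity carbons, two substituents on the same face are one axial and one equatorial; opposite faces give both axial or both equatorial.
Here the groups are equatorial/axial → same face → cis.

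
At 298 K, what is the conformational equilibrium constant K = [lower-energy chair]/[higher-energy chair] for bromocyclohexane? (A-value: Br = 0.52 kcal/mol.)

K ≈ 2.41

One chair has the bromo group axial (E = 0.52 kcal/mol) and the other has it equatorial (E = 0).
ΔG = 0.52 kcal/mol between the two chairs.
K = exp(ΔG/RT) with R = 1.987×10⁻³ kcal mol⁻¹ K⁻¹ and T = 298 K gives K ≈ 2.41.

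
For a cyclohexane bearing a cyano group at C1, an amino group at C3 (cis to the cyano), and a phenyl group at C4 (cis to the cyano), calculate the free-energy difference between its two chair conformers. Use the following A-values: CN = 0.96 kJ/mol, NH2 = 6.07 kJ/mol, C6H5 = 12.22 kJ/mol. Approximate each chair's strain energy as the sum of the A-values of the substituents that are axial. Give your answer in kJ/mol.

5.19 kJ/mol

Chair I (cyano axial, amino axial, phenyl equatorial): E = 7.03 kJ/mol.
Chair II (cyano equatorial, amino equatorial, phenyl axial): E = 12.22 kJ/mol.
ΔE = 12.22 − 7.03 = 5.19 kJ/mol; chair I is more stable.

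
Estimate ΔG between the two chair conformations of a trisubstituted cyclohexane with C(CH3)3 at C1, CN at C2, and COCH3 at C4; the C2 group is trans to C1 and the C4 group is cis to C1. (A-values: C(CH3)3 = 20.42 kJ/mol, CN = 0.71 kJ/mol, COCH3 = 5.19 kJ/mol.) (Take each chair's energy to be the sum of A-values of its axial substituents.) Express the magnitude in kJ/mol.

15.94 kJ/mol

Chair I (tert-butyl axial, cyano axial, acetyl equatorial): E = 21.13 kJ/mol.
Chair II (tert-butyl equatorial, cyano equatorial, acetyl axial): E = 5.19 kJ/mol.
ΔE = 21.13 − 5.19 = 15.94 kJ/mol; chair II is more stable.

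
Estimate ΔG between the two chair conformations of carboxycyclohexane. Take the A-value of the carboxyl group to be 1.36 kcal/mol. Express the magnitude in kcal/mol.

A monosubstituted cyclohexane has one chair with the carboxyl group axial (E = A = 1.36 kcal/mol) and one with it equatorial (E = 0).
ΔE = 1.36 − 0 = 1.36 kcal/mol.

1.36 kcal/mol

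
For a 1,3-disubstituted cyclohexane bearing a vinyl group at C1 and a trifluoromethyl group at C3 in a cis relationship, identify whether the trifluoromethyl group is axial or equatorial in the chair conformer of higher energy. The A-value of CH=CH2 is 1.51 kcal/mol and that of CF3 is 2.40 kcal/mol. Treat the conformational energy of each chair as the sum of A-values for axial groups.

axial

C1 and C3 have the same parity, so for the cis isomer the two substituents are e,e in one chair and a,a in the other.
Chair I (vinyl axial, trifluoromethyl axial): E = 3.91 kcal/mol.
Chair II (vinyl equatorial, trifluoromethyl equatorial): E = 0.00 kcal/mol.
Chair I is the less stable (higher-energy) conformer, and in that chair the trifluoromethyl group is axial.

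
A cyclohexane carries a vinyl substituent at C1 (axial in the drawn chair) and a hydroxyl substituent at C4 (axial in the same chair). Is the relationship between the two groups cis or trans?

C1 and C4 have opposite parity, so their axial bonds point in opposite directions.
With opposite-parity carbons, two substituents on the same face are one axial and one equatorial; opposite faces give both axial or both equatorial.
Here the groups are axial/axial → opposite face → trans.

trans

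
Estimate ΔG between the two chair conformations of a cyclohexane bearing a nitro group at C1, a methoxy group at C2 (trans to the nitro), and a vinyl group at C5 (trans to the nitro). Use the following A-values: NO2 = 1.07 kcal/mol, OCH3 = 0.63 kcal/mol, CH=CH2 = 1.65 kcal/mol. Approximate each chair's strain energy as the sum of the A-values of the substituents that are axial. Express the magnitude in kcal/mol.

Chair I (nitro axial, methoxy axial, vinyl equatorial): E = 1.70 kcal/mol.
Chair II (nitro equatorial, methoxy equatorial, vinyl axial): E = 1.65 kcal/mol.
ΔE = 1.70 − 1.65 = 0.05 kcal/mol; chair II is more stable.

0.05 kcal/mol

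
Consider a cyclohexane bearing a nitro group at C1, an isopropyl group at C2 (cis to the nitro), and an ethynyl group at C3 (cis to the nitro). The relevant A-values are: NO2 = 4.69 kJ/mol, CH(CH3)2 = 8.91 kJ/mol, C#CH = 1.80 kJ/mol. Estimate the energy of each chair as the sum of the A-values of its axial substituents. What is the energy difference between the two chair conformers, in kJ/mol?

Chair I (nitro axial, isopropyl equatorial, ethynyl axial): E = 6.49 kJ/mol.
Chair II (nitro equatorial, isopropyl axial, ethynyl equatorial): E = 8.91 kJ/mol.
ΔE = 8.91 − 6.49 = 2.42 kJ/mol; chair I is more stable.

2.42 kJ/mol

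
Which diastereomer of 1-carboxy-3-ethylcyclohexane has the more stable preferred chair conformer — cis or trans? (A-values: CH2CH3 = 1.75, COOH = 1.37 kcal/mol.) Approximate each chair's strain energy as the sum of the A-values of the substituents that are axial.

At 1,3 positions (parity same): cis → (e,e or a,a); trans → (a,e or e,a).
Best chair for cis: E = 0.00 kcal/mol; best chair for trans: E = 1.37 kcal/mol.
The cis isomer is lower by 1.37 kcal/mol.

cis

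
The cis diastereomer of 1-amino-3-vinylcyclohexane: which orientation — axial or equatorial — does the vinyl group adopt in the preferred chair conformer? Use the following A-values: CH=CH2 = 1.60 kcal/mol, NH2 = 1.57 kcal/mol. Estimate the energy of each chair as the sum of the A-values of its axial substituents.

equatorial

C1 and C3 have the same parity, so for the cis isomer the two substituents are e,e in one chair and a,a in the other.
Chair I (vinyl axial, amino axial): E = 3.17 kcal/mol.
Chair II (vinyl equatorial, amino equatorial): E = 0.00 kcal/mol.
Chair II is the more stable (lower-energy) conformer, and in that chair the vinyl group is equatorial.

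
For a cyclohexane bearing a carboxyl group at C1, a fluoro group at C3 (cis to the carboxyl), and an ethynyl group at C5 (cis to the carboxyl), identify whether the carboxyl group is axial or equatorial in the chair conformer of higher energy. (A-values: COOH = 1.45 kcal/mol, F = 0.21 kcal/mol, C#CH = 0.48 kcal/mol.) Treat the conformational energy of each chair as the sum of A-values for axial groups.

Chair I (carboxyl axial, fluoro axial, ethynyl axial): E = 2.14 kcal/mol.
Chair II (carboxyl equatorial, fluoro equatorial, ethynyl equatorial): E = 0.00 kcal/mol.
Chair I is the less stable (higher-energy) conformer, and in that chair the carboxyl group is axial.

axial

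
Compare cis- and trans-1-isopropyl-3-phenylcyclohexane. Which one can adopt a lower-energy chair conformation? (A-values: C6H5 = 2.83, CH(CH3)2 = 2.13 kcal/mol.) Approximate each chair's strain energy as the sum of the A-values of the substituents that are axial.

cis

At 1,3 positions (parity same): cis → (e,e or a,a); trans → (a,e or e,a).
Best chair for cis: E = 0.00 kcal/mol; best chair for trans: E = 2.13 kcal/mol.
The cis isomer is lower by 2.13 kcal/mol.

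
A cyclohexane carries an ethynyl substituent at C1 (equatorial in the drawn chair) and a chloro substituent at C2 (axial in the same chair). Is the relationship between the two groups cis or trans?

C1 and C2 have opposite parity, so their axial bonds point in opposite directions.
With opposite-parity carbons, two substituents on the same face are one axial and one equatorial; opposite faces give both axial or both equatorial.
Here the groups are equatorial/axial → same face → cis.

cis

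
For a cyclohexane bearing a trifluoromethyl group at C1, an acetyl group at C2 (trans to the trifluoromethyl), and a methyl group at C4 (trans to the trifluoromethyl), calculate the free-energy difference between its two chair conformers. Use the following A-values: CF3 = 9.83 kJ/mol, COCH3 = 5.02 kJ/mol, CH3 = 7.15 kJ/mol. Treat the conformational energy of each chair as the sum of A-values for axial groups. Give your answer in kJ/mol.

22.00 kJ/mol

Chair I (trifluoromethyl axial, acetyl axial, methyl axial): E = 22.00 kJ/mol.
Chair II (trifluoromethyl equatorial, acetyl equatorial, methyl equatorial): E = 0.00 kJ/mol.
ΔE = 22.00 − 0.00 = 22.00 kJ/mol; chair II is more stable.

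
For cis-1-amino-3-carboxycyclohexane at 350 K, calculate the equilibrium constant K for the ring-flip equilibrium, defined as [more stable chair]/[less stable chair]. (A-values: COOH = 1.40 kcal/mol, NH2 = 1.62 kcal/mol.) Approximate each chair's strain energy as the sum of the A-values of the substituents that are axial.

C1 and C3 have the same parity, so for the cis isomer the two substituents are e,e in one chair and a,a in the other.
Chair I (carboxyl axial, amino axial): E = 3.02 kcal/mol; chair II (carboxyl equatorial, amino equatorial): E = 0.00 kcal/mol.
ΔG = 3.02 kcal/mol between the two chairs.
K = exp(ΔG/RT) with R = 1.987×10⁻³ kcal mol⁻¹ K⁻¹ and T = 350 K gives K ≈ 76.9.

K ≈ 76.9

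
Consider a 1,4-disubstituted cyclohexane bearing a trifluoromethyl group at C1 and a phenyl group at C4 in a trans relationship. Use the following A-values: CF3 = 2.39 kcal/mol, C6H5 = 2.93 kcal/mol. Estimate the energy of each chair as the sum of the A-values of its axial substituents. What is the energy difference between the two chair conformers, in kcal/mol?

5.32 kcal/mol

C1 and C4 have opposite parity, so for the trans isomer the two substituents are e,e in one chair and a,a in the other.
Chair I (trifluoromethyl axial, phenyl axial): E = 5.32 kcal/mol.
Chair II (trifluoromethyl equatorial, phenyl equatorial): E = 0.00 kcal/mol.
ΔE = 5.32 − 0.00 = 5.32 kcal/mol; chair II is more stable.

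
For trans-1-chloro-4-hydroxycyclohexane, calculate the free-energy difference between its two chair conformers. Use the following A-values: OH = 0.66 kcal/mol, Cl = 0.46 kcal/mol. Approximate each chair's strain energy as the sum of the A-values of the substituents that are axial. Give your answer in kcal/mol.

C1 and C4 have opposite parity, so for the trans isomer the two substituents are e,e in one chair and a,a in the other.
Chair I (hydroxyl axial, chloro axial): E = 1.12 kcal/mol.
Chair II (hydroxyl equatorial, chloro equatorial): E = 0.00 kcal/mol.
ΔE = 1.12 − 0.00 = 1.12 kcal/mol; chair II is more stable.

1.12 kcal/mol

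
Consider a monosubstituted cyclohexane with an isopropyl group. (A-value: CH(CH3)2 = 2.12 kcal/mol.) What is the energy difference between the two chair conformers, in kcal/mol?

A monosubstituted cyclohexane has one chair with the isopropyl group axial (E = A = 2.12 kcal/mol) and one with it equatorial (E = 0).
ΔE = 2.12 − 0 = 2.12 kcal/mol.

2.12 kcal/mol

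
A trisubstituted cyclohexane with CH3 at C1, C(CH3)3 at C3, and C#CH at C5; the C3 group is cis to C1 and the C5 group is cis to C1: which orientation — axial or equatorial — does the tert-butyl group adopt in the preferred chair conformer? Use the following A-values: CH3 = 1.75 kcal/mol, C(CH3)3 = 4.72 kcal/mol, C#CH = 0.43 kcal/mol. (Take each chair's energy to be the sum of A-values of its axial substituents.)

Chair I (methyl axial, tert-butyl axial, ethynyl axial): E = 6.90 kcal/mol.
Chair II (methyl equatorial, tert-butyl equatorial, ethynyl equatorial): E = 0.00 kcal/mol.
Chair II is the more stable (lower-energy) conformer, and in that chair the tert-butyl group is equatorial.

equatorial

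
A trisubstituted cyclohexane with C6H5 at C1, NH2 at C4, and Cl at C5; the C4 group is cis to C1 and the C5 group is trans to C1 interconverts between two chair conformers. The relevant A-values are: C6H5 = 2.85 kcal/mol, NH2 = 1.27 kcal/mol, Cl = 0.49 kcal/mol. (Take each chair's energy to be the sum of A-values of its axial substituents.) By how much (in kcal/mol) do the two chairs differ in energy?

Chair I (phenyl axial, amino equatorial, chloro equatorial): E = 2.85 kcal/mol.
Chair II (phenyl equatorial, amino axial, chloro axial): E = 1.76 kcal/mol.
ΔE = 2.85 − 1.76 = 1.09 kcal/mol; chair II is more stable.

1.09 kcal/mol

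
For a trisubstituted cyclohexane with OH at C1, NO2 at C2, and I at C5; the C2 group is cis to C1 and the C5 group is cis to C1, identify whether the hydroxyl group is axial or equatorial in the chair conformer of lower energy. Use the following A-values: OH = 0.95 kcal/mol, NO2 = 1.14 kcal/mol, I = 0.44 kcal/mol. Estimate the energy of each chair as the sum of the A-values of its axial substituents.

equatorial

Chair I (hydroxyl axial, nitro equatorial, iodo axial): E = 1.39 kcal/mol.
Chair II (hydroxyl equatorial, nitro axial, iodo equatorial): E = 1.14 kcal/mol.
Chair II is the more stable (lower-energy) conformer, and in that chair the hydroxyl group is equatorial.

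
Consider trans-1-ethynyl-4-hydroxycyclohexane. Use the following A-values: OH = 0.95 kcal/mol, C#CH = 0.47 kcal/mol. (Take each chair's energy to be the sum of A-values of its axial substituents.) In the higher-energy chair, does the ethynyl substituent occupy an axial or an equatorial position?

axial

C1 and C4 have opposite parity, so for the trans isomer the two substituents are e,e in one chair and a,a in the other.
Chair I (hydroxyl axial, ethynyl axial): E = 1.42 kcal/mol.
Chair II (hydroxyl equatorial, ethynyl equatorial): E = 0.00 kcal/mol.
Chair I is the less stable (higher-energy) conformer, and in that chair the ethynyl group is axial.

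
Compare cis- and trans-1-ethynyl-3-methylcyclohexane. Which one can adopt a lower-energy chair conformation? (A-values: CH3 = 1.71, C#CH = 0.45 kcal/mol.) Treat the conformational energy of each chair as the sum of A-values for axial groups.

At 1,3 positions (parity same): cis → (e,e or a,a); trans → (a,e or e,a).
Best chair for cis: E = 0.00 kcal/mol; best chair for trans: E = 0.45 kcal/mol.
The cis isomer is lower by 0.45 kcal/mol.

cis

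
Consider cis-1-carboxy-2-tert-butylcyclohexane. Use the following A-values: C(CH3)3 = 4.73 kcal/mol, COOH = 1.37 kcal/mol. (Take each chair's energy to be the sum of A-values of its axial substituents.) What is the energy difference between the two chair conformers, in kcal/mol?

3.36 kcal/mol

C1 and C2 have opposite parity, so for the cis isomer the two substituents are one axial and one equatorial in each chair.
Chair I (tert-butyl axial, carboxyl equatorial): E = 4.73 kcal/mol.
Chair II (tert-butyl equatorial, carboxyl axial): E = 1.37 kcal/mol.
ΔE = 4.73 − 1.37 = 3.36 kcal/mol; chair II is more stable.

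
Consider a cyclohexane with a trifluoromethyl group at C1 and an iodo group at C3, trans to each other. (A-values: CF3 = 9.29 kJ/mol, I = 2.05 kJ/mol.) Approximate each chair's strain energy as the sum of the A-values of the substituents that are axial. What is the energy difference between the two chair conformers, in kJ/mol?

C1 and C3 have the same parity, so for the trans isomer the two substituents are one axial and one equatorial in each chair.
Chair I (trifluoromethyl axial, iodo equatorial): E = 9.29 kJ/mol.
Chair II (trifluoromethyl equatorial, iodo axial): E = 2.05 kJ/mol.
ΔE = 9.29 − 2.05 = 7.24 kJ/mol; chair II is more stable.

7.24 kJ/mol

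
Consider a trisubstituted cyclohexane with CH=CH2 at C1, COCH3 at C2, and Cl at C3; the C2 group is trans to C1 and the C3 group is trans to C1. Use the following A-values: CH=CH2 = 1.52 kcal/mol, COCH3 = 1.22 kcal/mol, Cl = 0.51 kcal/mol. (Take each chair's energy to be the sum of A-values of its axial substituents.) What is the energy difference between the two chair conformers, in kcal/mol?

Chair I (vinyl axial, acetyl axial, chloro equatorial): E = 2.74 kcal/mol.
Chair II (vinyl equatorial, acetyl equatorial, chloro axial): E = 0.51 kcal/mol.
ΔE = 2.74 − 0.51 = 2.23 kcal/mol; chair II is more stable.

2.23 kcal/mol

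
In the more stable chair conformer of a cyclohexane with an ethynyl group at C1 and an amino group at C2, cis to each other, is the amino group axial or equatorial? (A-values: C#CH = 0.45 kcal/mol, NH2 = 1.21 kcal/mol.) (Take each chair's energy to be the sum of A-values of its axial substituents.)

C1 and C2 have opposite parity, so for the cis isomer the two substituents are one axial and one equatorial in each chair.
Chair I (ethynyl axial, amino equatorial): E = 0.45 kcal/mol.
Chair II (ethynyl equatorial, amino axial): E = 1.21 kcal/mol.
Chair I is the more stable (lower-energy) conformer, and in that chair the amino group is equatorial.

equatorial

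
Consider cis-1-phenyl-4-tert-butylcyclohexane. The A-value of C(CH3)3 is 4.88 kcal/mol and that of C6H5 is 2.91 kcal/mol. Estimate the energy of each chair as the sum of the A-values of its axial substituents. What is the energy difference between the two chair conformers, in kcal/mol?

C1 and C4 have opposite parity, so for the cis isomer the two substituents are one axial and one equatorial in each chair.
Chair I (tert-butyl axial, phenyl equatorial): E = 4.88 kcal/mol.
Chair II (tert-butyl equatorial, phenyl axial): E = 2.91 kcal/mol.
ΔE = 4.88 − 2.91 = 1.97 kcal/mol; chair II is more stable.

1.97 kcal/mol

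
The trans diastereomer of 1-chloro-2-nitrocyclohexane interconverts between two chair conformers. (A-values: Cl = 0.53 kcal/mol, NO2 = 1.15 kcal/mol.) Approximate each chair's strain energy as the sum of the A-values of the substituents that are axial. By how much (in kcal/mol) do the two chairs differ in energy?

1.68 kcal/mol

C1 and C2 have opposite parity, so for the trans isomer the two substituents are e,e in one chair and a,a in the other.
Chair I (chloro axial, nitro axial): E = 1.68 kcal/mol.
Chair II (chloro equatorial, nitro equatorial): E = 0.00 kcal/mol.
ΔE = 1.68 − 0.00 = 1.68 kcal/mol; chair II is more stable.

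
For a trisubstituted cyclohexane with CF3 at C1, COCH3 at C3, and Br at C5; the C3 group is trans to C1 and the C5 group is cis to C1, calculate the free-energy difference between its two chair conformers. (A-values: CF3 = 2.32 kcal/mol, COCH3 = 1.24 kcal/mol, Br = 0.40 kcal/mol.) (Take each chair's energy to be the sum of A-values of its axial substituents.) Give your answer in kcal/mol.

1.48 kcal/mol

Chair I (trifluoromethyl axial, acetyl equatorial, bromo axial): E = 2.72 kcal/mol.
Chair II (trifluoromethyl equatorial, acetyl axial, bromo equatorial): E = 1.24 kcal/mol.
ΔE = 2.72 − 1.24 = 1.48 kcal/mol; chair II is more stable.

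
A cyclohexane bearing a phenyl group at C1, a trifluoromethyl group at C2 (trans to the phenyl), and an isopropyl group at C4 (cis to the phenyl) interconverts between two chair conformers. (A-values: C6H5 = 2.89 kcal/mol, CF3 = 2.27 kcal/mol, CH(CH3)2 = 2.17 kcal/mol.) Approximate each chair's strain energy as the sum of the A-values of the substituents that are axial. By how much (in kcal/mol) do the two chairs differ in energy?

2.99 kcal/mol

Chair I (phenyl axial, trifluoromethyl axial, isopropyl equatorial): E = 5.16 kcal/mol.
Chair II (phenyl equatorial, trifluoromethyl equatorial, isopropyl axial): E = 2.17 kcal/mol.
ΔE = 5.16 − 2.17 = 2.99 kcal/mol; chair II is more stable.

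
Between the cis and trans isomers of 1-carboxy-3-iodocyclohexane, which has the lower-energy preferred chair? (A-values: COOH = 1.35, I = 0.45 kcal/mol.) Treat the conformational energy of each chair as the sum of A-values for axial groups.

At 1,3 positions (parity same): cis → (e,e or a,a); trans → (a,e or e,a).
Best chair for cis: E = 0.00 kcal/mol; best chair for trans: E = 0.45 kcal/mol.
The cis isomer is lower by 0.45 kcal/mol.

cis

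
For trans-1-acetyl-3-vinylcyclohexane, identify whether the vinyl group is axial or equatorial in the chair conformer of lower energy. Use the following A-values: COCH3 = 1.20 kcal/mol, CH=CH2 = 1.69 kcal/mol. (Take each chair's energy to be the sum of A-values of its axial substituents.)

C1 and C3 have the same parity, so for the trans isomer the two substituents are one axial and one equatorial in each chair.
Chair I (acetyl axial, vinyl equatorial): E = 1.20 kcal/mol.
Chair II (acetyl equatorial, vinyl axial): E = 1.69 kcal/mol.
Chair I is the more stable (lower-energy) conformer, and in that chair the vinyl group is equatorial.

equatorial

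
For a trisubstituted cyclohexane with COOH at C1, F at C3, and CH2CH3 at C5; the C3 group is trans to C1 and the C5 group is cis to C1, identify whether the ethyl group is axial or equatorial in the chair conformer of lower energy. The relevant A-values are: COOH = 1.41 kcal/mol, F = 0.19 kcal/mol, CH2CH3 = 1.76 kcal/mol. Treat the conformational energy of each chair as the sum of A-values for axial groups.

equatorial

Chair I (carboxyl axial, fluoro equatorial, ethyl axial): E = 3.17 kcal/mol.
Chair II (carboxyl equatorial, fluoro axial, ethyl equatorial): E = 0.19 kcal/mol.
Chair II is the more stable (lower-energy) conformer, and in that chair the ethyl group is equatorial.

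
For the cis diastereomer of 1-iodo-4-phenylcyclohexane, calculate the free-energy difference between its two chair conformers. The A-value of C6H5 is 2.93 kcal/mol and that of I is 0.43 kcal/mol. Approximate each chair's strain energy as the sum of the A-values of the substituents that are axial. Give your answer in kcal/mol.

2.50 kcal/mol

C1 and C4 have opposite parity, so for the cis isomer the two substituents are one axial and one equatorial in each chair.
Chair I (phenyl axial, iodo equatorial): E = 2.93 kcal/mol.
Chair II (phenyl equatorial, iodo axial): E = 0.43 kcal/mol.
ΔE = 2.93 − 0.43 = 2.50 kcal/mol; chair II is more stable.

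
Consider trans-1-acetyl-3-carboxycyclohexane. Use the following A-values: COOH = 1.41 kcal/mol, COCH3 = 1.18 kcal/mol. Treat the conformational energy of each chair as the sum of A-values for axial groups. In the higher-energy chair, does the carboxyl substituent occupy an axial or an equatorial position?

axial

C1 and C3 have the same parity, so for the trans isomer the two substituents are one axial and one equatorial in each chair.
Chair I (carboxyl axial, acetyl equatorial): E = 1.41 kcal/mol.
Chair II (carboxyl equatorial, acetyl axial): E = 1.18 kcal/mol.
Chair I is the less stable (higher-energy) conformer, and in that chair the carboxyl group is axial.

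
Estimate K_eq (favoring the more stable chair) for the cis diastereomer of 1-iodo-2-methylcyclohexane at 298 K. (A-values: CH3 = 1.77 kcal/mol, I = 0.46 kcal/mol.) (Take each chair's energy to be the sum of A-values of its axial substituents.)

C1 and C2 have opposite parity, so for the cis isomer the two substituents are one axial and one equatorial in each chair.
Chair I (methyl axial, iodo equatorial): E = 1.77 kcal/mol; chair II (methyl equatorial, iodo axial): E = 0.46 kcal/mol.
ΔG = 1.31 kcal/mol between the two chairs.
K = exp(ΔG/RT) with R = 1.987×10⁻³ kcal mol⁻¹ K⁻¹ and T = 298 K gives K ≈ 9.14.

K ≈ 9.14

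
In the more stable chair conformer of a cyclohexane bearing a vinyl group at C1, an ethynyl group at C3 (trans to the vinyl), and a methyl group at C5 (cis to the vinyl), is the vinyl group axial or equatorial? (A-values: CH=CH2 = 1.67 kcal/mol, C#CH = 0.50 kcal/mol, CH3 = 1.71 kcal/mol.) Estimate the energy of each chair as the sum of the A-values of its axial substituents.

Chair I (vinyl axial, ethynyl equatorial, methyl axial): E = 3.38 kcal/mol.
Chair II (vinyl equatorial, ethynyl axial, methyl equatorial): E = 0.50 kcal/mol.
Chair II is the more stable (lower-energy) conformer, and in that chair the vinyl group is equatorial.

equatorial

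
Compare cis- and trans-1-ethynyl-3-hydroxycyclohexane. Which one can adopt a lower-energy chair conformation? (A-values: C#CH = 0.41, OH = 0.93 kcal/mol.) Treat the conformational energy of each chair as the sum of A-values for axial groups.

cis

At 1,3 positions (parity same): cis → (e,e or a,a); trans → (a,e or e,a).
Best chair for cis: E = 0.00 kcal/mol; best chair for trans: E = 0.41 kcal/mol.
The cis isomer is lower by 0.41 kcal/mol.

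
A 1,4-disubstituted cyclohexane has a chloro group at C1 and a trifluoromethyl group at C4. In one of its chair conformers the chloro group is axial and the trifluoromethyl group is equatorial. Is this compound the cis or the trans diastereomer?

C1 and C4 have opposite parity, so their axial bonds point in opposite directions.
With opposite-parity carbons, two substituents on the same face are one axial and one equatorial; opposite faces give both axial or both equatorial.
Here the groups are axial/equatorial → same face → cis.

cis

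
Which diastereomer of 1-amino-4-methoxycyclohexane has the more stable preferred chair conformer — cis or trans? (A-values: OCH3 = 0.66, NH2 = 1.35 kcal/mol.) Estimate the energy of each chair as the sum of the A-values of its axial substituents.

trans

At 1,4 positions (parity opposite): cis → (a,e or e,a); trans → (e,e or a,a).
Best chair for cis: E = 0.66 kcal/mol; best chair for trans: E = 0.00 kcal/mol.
The trans isomer is lower by 0.66 kcal/mol.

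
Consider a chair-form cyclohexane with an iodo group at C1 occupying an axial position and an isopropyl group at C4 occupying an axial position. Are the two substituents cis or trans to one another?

C1 and C4 have opposite parity, so their axial bonds point in opposite directions.
With opposite-parity carbons, two substituents on the same face are one axial and one equatorial; opposite faces give both axial or both equatorial.
Here the groups are axial/axial → opposite face → trans.

trans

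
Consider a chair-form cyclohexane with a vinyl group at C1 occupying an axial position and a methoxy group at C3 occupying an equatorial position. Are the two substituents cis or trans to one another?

trans

C1 and C3 have the same parity, so their axial bonds point in the same direction.
With same-parity carbons, two substituents on the same face are both axial or both equatorial; opposite faces give one of each.
Here the groups are axial/equatorial → opposite face → trans.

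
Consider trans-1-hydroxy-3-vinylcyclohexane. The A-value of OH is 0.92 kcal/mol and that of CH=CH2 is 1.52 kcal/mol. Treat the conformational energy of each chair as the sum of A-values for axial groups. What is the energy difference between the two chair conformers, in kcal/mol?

C1 and C3 have the same parity, so for the trans isomer the two substituents are one axial and one equatorial in each chair.
Chair I (hydroxyl axial, vinyl equatorial): E = 0.92 kcal/mol.
Chair II (hydroxyl equatorial, vinyl axial): E = 1.52 kcal/mol.
ΔE = 1.52 − 0.92 = 0.60 kcal/mol; chair I is more stable.

0.60 kcal/mol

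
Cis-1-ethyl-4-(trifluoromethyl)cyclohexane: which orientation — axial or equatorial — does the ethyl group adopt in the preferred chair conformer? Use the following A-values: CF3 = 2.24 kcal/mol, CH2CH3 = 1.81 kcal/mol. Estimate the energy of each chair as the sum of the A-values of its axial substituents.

axial

C1 and C4 have opposite parity, so for the cis isomer the two substituents are one axial and one equatorial in each chair.
Chair I (trifluoromethyl axial, ethyl equatorial): E = 2.24 kcal/mol.
Chair II (trifluoromethyl equatorial, ethyl axial): E = 1.81 kcal/mol.
Chair II is the more stable (lower-energy) conformer, and in that chair the ethyl group is axial.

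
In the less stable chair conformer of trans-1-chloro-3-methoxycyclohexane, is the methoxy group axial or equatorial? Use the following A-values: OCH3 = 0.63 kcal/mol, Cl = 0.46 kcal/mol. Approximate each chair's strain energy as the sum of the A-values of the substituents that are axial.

C1 and C3 have the same parity, so for the trans isomer the two substituents are one axial and one equatorial in each chair.
Chair I (methoxy axial, chloro equatorial): E = 0.63 kcal/mol.
Chair II (methoxy equatorial, chloro axial): E = 0.46 kcal/mol.
Chair I is the less stable (higher-energy) conformer, and in that chair the methoxy group is axial.

axial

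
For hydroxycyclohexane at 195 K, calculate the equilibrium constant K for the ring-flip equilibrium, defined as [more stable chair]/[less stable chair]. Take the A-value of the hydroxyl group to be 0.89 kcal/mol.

K ≈ 9.94

One chair has the hydroxyl group axial (E = 0.89 kcal/mol) and the other has it equatorial (E = 0).
ΔG = 0.89 kcal/mol between the two chairs.
K = exp(ΔG/RT) with R = 1.987×10⁻³ kcal mol⁻¹ K⁻¹ and T = 195 K gives K ≈ 9.94.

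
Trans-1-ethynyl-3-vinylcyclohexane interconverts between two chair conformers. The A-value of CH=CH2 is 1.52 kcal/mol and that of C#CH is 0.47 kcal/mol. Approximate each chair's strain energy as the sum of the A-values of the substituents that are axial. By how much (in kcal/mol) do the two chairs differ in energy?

C1 and C3 have the same parity, so for the trans isomer the two substituents are one axial and one equatorial in each chair.
Chair I (vinyl axial, ethynyl equatorial): E = 1.52 kcal/mol.
Chair II (vinyl equatorial, ethynyl axial): E = 0.47 kcal/mol.
ΔE = 1.52 − 0.47 = 1.05 kcal/mol; chair II is more stable.

1.05 kcal/mol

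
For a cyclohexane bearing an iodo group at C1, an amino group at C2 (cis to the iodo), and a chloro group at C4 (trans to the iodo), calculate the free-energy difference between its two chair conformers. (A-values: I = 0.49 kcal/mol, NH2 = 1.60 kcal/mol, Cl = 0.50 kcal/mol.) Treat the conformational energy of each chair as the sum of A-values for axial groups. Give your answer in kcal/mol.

0.61 kcal/mol

Chair I (iodo axial, amino equatorial, chloro axial): E = 0.99 kcal/mol.
Chair II (iodo equatorial, amino axial, chloro equatorial): E = 1.60 kcal/mol.
ΔE = 1.60 − 0.99 = 0.61 kcal/mol; chair I is more stable.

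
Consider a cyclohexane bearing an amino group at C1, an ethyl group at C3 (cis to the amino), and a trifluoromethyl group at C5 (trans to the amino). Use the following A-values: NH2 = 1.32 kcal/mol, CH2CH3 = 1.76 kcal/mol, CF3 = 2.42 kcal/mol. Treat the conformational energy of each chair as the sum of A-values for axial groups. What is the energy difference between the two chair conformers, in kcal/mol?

0.66 kcal/mol

Chair I (amino axial, ethyl axial, trifluoromethyl equatorial): E = 3.08 kcal/mol.
Chair II (amino equatorial, ethyl equatorial, trifluoromethyl axial): E = 2.42 kcal/mol.
ΔE = 3.08 − 2.42 = 0.66 kcal/mol; chair II is more stable.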